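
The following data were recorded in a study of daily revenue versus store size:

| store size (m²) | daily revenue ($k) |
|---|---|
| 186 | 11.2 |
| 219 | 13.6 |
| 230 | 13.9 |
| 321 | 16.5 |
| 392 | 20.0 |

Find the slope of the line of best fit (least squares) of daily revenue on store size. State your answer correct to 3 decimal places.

0.039

n = 5, Σx = 1348, Σy = 75.2, Σxy = 21395.1, Σx² = 392162
Sxx = Σx² − (Σx)²/n = 392162 − 363420.8 = 28741.2
Sxy = Σxy − (Σx)(Σy)/n = 21395.1 − 20273.92 = 1121.18
b = Sxy/Sxx = 1121.18/28741.2 = 0.039010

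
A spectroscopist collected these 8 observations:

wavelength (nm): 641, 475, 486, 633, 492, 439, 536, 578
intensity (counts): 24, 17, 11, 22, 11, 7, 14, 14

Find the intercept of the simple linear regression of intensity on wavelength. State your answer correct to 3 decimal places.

-20.150

n = 8, Σx = 4280, Σy = 120, Σxy = 66812, Σx² = 2329556
Sxx = Σx² − (Σx)²/n = 2329556 − 2289800 = 39756
Sxy = Σxy − (Σx)(Σy)/n = 66812 − 64200 = 2612
b = Sxy/Sxx = 2612/39756 = 0.065701
a = ȳ − b·x̄ = 15 − 0.065701·535 = -20.149914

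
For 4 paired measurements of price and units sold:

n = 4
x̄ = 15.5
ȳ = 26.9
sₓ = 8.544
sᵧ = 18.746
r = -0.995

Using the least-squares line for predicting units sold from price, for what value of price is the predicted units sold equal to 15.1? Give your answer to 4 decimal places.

20.9052

b = r · sᵧ/sₓ = -0.995 · 18.746/8.544 = -2.183084
a = ȳ − b·x̄ = 26.9 − (-2.183084)·15.5 = 60.737803
Set a + b·x = 15.1: x = (15.1 − 60.737803) / (-2.183084) = 20.905197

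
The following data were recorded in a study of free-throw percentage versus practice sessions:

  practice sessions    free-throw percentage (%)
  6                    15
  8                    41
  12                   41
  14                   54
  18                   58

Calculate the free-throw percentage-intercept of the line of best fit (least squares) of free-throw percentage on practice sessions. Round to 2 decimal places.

5.47

n = 5, Σx = 58, Σy = 209, Σxy = 2710, Σx² = 764
Sxx = Σx² − (Σx)²/n = 764 − 672.8 = 91.2
Sxy = Σxy − (Σx)(Σy)/n = 2710 − 2424.4 = 285.6
b = Sxy/Sxx = 285.6/91.2 = 3.131579
a = ȳ − b·x̄ = 41.8 − 3.131579·11.6 = 5.473684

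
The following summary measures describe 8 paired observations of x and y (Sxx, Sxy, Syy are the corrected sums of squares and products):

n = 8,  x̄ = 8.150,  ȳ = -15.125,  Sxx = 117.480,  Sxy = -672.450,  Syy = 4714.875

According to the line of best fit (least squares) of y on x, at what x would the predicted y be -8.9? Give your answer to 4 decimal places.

b = Sxy/Sxx = -672.45/117.48 = -5.723953
a = ȳ − b·x̄ = -15.125 − (-5.723953)·8.15 = 31.525217
Set a + b·x = -8.9: x = (-8.9 − 31.525217) / (-5.723953) = 7.062465

7.0625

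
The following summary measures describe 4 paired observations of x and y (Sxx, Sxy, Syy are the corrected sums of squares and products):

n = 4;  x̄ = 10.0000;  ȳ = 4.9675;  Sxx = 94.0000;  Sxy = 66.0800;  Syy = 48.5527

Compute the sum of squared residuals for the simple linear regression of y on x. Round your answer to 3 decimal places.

2.100

b = Sxy/Sxx = 66.08/94 = 0.702979
SSE = Syy − b·Sxy = 48.5527 − 0.702979·66.08 = 2.099866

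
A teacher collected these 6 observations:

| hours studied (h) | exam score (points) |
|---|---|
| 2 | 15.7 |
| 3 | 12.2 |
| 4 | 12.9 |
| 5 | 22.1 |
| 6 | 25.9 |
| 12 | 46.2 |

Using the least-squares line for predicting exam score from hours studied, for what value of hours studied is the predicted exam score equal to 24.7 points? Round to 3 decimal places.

5.967

n = 6, Σx = 32, Σy = 135, Σxy = 939.9, Σx² = 234
Sxx = Σx² − (Σx)²/n = 234 − 170.666667 = 63.333333
Sxy = Σxy − (Σx)(Σy)/n = 939.9 − 720 = 219.9
b = Sxy/Sxx = 219.9/63.333333 = 3.472105
a = ȳ − b·x̄ = 22.5 − 3.472105·5.333333 = 3.982105
Set a + b·x = 24.7: x = (24.7 − 3.982105) / 3.472105 = 5.966955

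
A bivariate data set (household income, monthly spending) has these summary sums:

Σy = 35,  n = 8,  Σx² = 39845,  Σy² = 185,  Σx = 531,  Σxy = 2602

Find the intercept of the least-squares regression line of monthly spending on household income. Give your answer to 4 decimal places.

0.3509

Sxx = Σx² − (Σx)²/n = 39845 − 35245.125 = 4599.875
Sxy = Σxy − (Σx)(Σy)/n = 2602 − 2323.125 = 278.875
b = Sxy/Sxx = 278.875/4599.875 = 0.060627
a = ȳ − b·x̄ = 4.375 − 0.060627·66.375 = 0.350906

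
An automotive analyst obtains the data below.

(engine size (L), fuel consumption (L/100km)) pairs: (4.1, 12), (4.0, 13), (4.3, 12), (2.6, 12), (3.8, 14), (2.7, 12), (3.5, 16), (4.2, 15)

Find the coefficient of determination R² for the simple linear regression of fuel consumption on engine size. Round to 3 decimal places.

n = 8, Σx = 29.2, Σy = 106, Σxy = 388.6, Σx² = 109.68, Σy² = 1422
Sxx = Σx² − (Σx)²/n = 109.68 − 106.58 = 3.1
Sxy = Σxy − (Σx)(Σy)/n = 388.6 − 386.9 = 1.7
Syy = Σy² − (Σy)²/n = 1422 − 1404.5 = 17.5
R² = Sxy²/(Sxx·Syy) = (1.7)²/(3.1·17.5) = 0.053272

0.053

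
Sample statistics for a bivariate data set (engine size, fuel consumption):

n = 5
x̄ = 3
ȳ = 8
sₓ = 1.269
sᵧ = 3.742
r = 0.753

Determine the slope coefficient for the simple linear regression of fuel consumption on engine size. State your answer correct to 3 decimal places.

2.220

b = r · sᵧ/sₓ = 0.753 · 3.742/1.269 = 2.220430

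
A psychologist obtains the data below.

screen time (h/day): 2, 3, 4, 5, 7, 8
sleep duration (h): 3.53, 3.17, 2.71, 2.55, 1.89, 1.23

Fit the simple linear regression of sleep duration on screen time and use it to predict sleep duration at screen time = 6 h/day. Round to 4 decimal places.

2.0935

n = 6, Σx = 29, Σy = 15.08, Σxy = 63.23, Σx² = 167
Sxx = Σx² − (Σx)²/n = 167 − 140.166667 = 26.833333
Sxy = Σxy − (Σx)(Σy)/n = 63.23 − 72.886667 = -9.656667
b = Sxy/Sxx = -9.656667/26.833333 = -0.359876
a = ȳ − b·x̄ = 2.513333 − (-0.359876)·4.833333 = 4.252733
ŷ(6) = a + b·6 = 4.252733 + (-0.359876)·6 = 2.093478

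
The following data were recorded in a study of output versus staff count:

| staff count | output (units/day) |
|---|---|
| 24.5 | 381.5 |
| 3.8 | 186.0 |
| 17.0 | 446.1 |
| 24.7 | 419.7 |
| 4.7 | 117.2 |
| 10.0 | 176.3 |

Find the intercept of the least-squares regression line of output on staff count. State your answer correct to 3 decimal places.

97.274

n = 6, Σx = 84.7, Σy = 1726.8, Σxy = 30317.68, Σx² = 1635.87
Sxx = Σx² − (Σx)²/n = 1635.87 − 1195.681667 = 440.188333
Sxy = Σxy − (Σx)(Σy)/n = 30317.68 − 24376.66 = 5941.02
b = Sxy/Sxx = 5941.02/440.188333 = 13.496541
a = ȳ − b·x̄ = 287.8 − 13.496541·14.116667 = 97.273826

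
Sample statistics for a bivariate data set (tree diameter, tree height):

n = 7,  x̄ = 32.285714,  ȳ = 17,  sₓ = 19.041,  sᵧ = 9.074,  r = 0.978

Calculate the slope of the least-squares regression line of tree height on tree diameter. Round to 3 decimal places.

b = r · sᵧ/sₓ = 0.978 · 9.074/19.041 = 0.466066

0.466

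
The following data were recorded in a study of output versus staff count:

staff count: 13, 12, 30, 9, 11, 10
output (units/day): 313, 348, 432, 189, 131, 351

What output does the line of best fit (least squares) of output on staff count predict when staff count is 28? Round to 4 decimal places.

n = 6, Σx = 85, Σy = 1764, Σxy = 27857, Σx² = 1515
Sxx = Σx² − (Σx)²/n = 1515 − 1204.166667 = 310.833333
Sxy = Σxy − (Σx)(Σy)/n = 27857 − 24990 = 2867
b = Sxy/Sxx = 2867/310.833333 = 9.223592
a = ȳ − b·x̄ = 294 − 9.223592·14.166667 = 163.332440
ŷ(28) = a + b·28 = 163.332440 + 9.223592·28 = 421.593029

421.5930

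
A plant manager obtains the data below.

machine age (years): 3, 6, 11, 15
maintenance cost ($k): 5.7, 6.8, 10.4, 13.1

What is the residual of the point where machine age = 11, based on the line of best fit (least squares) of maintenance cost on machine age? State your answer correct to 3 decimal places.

-0.028

n = 4, Σx = 35, Σy = 36, Σxy = 368.8, Σx² = 391
Sxx = Σx² − (Σx)²/n = 391 − 306.25 = 84.75
Sxy = Σxy − (Σx)(Σy)/n = 368.8 − 315 = 53.8
b = Sxy/Sxx = 53.8/84.75 = 0.634808
a = ȳ − b·x̄ = 9 − 0.634808·8.75 = 3.445428
ŷ(11) = 3.445428 + 0.634808·11 = 10.428319
residual = y − ŷ = 10.4 − 10.428319 = -0.028319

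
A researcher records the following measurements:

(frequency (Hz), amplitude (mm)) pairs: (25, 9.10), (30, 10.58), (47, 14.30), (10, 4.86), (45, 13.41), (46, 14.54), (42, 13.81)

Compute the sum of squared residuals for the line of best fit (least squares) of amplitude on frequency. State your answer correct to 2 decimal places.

1.03

n = 7, Σx = 245, Σy = 80.6, Σxy = 3117.91, Σx² = 9739, Σy² = 1004.8118
Sxx = Σx² − (Σx)²/n = 9739 − 8575 = 1164
Sxy = Σxy − (Σx)(Σy)/n = 3117.91 − 2821 = 296.91
Syy = Σy² − (Σy)²/n = 1004.8118 − 928.051429 = 76.760371
b = Sxy/Sxx = 296.91/1164 = 0.255077
SSE = Syy − b·Sxy = 76.760371 − 0.255077·296.91 = 1.025364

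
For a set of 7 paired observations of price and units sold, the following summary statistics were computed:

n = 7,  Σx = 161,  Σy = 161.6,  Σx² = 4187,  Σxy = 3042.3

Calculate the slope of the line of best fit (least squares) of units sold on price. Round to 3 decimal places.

-1.394

Sxx = Σx² − (Σx)²/n = 4187 − 3703 = 484
Sxy = Σxy − (Σx)(Σy)/n = 3042.3 − 3716.8 = -674.5
b = Sxy/Sxx = -674.5/484 = -1.393595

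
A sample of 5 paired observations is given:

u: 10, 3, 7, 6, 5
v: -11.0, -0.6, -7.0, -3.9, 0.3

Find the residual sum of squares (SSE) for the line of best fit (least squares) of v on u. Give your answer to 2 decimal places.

n = 5, Σx = 31, Σy = -22.2, Σxy = -182.7, Σx² = 219, Σy² = 185.66
Sxx = Σx² − (Σx)²/n = 219 − 192.2 = 26.8
Sxy = Σxy − (Σx)(Σy)/n = -182.7 − (-137.64) = -45.06
Syy = Σy² − (Σy)²/n = 185.66 − 98.568 = 87.092
b = Sxy/Sxx = -45.06/26.8 = -1.681343
SSE = Syy − b·Sxy = 87.092 − (-1.681343)·(-45.06) = 11.330672

11.33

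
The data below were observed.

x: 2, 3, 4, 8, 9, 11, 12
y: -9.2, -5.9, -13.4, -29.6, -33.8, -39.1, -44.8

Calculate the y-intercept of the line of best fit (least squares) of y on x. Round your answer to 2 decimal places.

1.70

n = 7, Σx = 49, Σy = -175.8, Σxy = -1598.4, Σx² = 439
Sxx = Σx² − (Σx)²/n = 439 − 343 = 96
Sxy = Σxy − (Σx)(Σy)/n = -1598.4 − (-1230.6) = -367.8
b = Sxy/Sxx = -367.8/96 = -3.83125
a = ȳ − b·x̄ = -25.114286 − (-3.83125)·7 = 1.704464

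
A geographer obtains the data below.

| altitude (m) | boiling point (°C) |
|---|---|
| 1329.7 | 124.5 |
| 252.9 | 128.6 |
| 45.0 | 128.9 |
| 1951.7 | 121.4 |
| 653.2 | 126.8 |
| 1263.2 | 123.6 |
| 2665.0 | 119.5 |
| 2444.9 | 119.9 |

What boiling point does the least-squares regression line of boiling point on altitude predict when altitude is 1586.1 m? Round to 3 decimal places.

n = 8, Σx = 10605.6, Σy = 993.2, Σxy = 1291375.76, Σx² = 20745323.88
Sxx = Σx² − (Σx)²/n = 20745323.88 − 14059843.92 = 6685479.96
Sxy = Σxy − (Σx)(Σy)/n = 1291375.76 − 1316685.24 = -25309.48
b = Sxy/Sxx = -25309.48/6685479.96 = -0.003786
a = ȳ − b·x̄ = 124.15 − (-0.003786)·1325.7 = 129.168754
ŷ(1586.1) = a + b·1586.1 = 129.168754 + (-0.003786)·1586.1 = 123.164194

123.164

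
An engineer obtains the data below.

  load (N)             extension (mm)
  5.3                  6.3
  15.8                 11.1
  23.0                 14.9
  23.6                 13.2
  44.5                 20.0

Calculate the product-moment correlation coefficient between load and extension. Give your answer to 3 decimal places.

n = 5, Σx = 112.2, Σy = 65.5, Σxy = 1752.99, Σx² = 3343.94, Σy² = 959.15
Sxx = Σx² − (Σx)²/n = 3343.94 − 2517.768 = 826.172
Sxy = Σxy − (Σx)(Σy)/n = 1752.99 − 1469.82 = 283.17
Syy = Σy² − (Σy)²/n = 959.15 − 858.05 = 101.1
r = Sxy/√(Sxx·Syy) = 283.17/√(83525.9892) = 283.17/289.008632 = 0.979798

0.980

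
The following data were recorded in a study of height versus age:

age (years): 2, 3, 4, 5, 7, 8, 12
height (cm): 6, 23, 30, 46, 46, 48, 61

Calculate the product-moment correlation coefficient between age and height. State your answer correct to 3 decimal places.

n = 7, Σx = 41, Σy = 260, Σxy = 1869, Σx² = 311, Σy² = 11722
Sxx = Σx² − (Σx)²/n = 311 − 240.142857 = 70.857143
Sxy = Σxy − (Σx)(Σy)/n = 1869 − 1522.857143 = 346.142857
Syy = Σy² − (Σy)²/n = 11722 − 9657.142857 = 2064.857143
r = Sxy/√(Sxx·Syy) = 346.142857/√(146309.877551) = 346.142857/382.504742 = 0.904937

0.905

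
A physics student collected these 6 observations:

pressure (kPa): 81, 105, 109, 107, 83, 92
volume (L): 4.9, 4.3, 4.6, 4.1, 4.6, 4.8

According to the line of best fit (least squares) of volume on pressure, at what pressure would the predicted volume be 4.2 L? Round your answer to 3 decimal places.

n = 6, Σx = 577, Σy = 27.3, Σxy = 2611.9, Σx² = 56269
Sxx = Σx² − (Σx)²/n = 56269 − 55488.166667 = 780.833333
Sxy = Σxy − (Σx)(Σy)/n = 2611.9 − 2625.35 = -13.45
b = Sxy/Sxx = -13.45/780.833333 = -0.017225
a = ȳ − b·x̄ = 4.55 − (-0.017225)·96.166667 = 6.206489
Set a + b·x = 4.2: x = (4.2 − 6.206489) / (-0.017225) = 116.485750

116.486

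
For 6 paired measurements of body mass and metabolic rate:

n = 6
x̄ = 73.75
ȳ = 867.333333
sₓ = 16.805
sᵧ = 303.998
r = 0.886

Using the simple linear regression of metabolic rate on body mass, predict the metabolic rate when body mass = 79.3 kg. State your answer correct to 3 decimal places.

956.286

b = r · sᵧ/sₓ = 0.886 · 303.998/16.805 = 16.027505
a = ȳ − b·x̄ = 867.333333 − 16.027505·73.75 = -314.695189
ŷ(79.3) = a + b·79.3 = -314.695189 + 16.027505·79.3 = 956.285988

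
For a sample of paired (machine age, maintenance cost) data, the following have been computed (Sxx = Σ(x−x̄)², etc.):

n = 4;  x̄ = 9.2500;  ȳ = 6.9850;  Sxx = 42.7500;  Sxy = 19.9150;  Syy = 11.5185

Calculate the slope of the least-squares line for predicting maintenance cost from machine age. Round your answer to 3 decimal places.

0.466

b = Sxy/Sxx = 19.915/42.75 = 0.465848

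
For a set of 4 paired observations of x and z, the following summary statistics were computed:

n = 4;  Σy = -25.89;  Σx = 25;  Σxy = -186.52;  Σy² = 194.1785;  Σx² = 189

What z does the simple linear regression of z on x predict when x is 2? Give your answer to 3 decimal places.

-3.266

Sxx = Σx² − (Σx)²/n = 189 − 156.25 = 32.75
Sxy = Σxy − (Σx)(Σy)/n = -186.52 − (-161.8125) = -24.7075
b = Sxy/Sxx = -24.7075/32.75 = -0.754427
a = ȳ − b·x̄ = -6.4725 − (-0.754427)·6.25 = -1.757328
ŷ(2) = a + b·2 = -1.757328 + (-0.754427)·2 = -3.266183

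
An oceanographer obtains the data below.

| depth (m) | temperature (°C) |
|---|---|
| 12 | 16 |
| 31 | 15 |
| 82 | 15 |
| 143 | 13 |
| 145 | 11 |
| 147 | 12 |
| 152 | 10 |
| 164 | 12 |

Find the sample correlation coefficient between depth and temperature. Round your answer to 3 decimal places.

-0.889

n = 8, Σx = 876, Σy = 104, Σxy = 10593, Σx² = 120912, Σy² = 1384
Sxx = Σx² − (Σx)²/n = 120912 − 95922 = 24990
Sxy = Σxy − (Σx)(Σy)/n = 10593 − 11388 = -795
Syy = Σy² − (Σy)²/n = 1384 − 1352 = 32
r = Sxy/√(Sxx·Syy) = -795/√(799680) = -795/894.248288 = -0.889015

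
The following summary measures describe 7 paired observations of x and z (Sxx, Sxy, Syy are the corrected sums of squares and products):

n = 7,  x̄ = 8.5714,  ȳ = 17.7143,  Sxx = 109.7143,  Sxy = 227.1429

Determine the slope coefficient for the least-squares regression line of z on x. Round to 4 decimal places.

b = Sxy/Sxx = 227.1429/109.7143 = 2.070313

2.0703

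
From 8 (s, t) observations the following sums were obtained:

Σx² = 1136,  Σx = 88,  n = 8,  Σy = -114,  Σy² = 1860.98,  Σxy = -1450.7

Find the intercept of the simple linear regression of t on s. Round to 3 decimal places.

Sxx = Σx² − (Σx)²/n = 1136 − 968 = 168
Sxy = Σxy − (Σx)(Σy)/n = -1450.7 − (-1254) = -196.7
b = Sxy/Sxx = -196.7/168 = -1.170833
a = ȳ − b·x̄ = -14.25 − (-1.170833)·11 = -1.370833

-1.371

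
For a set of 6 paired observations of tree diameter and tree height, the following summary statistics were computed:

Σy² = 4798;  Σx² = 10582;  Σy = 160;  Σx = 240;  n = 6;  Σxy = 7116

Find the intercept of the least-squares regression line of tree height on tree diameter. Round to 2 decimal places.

Sxx = Σx² − (Σx)²/n = 10582 − 9600 = 982
Sxy = Σxy − (Σx)(Σy)/n = 7116 − 6400 = 716
b = Sxy/Sxx = 716/982 = 0.729124
a = ȳ − b·x̄ = 26.666667 − 0.729124·40 = -2.498303

-2.50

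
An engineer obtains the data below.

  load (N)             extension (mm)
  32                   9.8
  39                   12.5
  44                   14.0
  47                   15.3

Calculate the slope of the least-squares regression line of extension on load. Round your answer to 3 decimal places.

n = 4, Σx = 162, Σy = 51.6, Σxy = 2136.2, Σx² = 6690
Sxx = Σx² − (Σx)²/n = 6690 − 6561 = 129
Sxy = Σxy − (Σx)(Σy)/n = 2136.2 − 2089.8 = 46.4
b = Sxy/Sxx = 46.4/129 = 0.359690

0.360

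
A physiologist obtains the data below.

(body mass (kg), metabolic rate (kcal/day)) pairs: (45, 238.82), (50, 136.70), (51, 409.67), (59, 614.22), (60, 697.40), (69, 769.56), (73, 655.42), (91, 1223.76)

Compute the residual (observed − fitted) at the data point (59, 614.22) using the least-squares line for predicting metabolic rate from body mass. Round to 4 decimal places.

89.9510

n = 8, Σx = 498, Σy = 4745.55, Σxy = 328865.51, Σx² = 32578
Sxx = Σx² − (Σx)²/n = 32578 − 31000.5 = 1577.5
Sxy = Σxy − (Σx)(Σy)/n = 328865.51 − 295410.4875 = 33455.0225
b = Sxy/Sxx = 33455.0225/1577.5 = 21.207621
a = ȳ − b·x̄ = 593.19375 − 21.207621·62.25 = -726.980672
ŷ(59) = -726.980672 + 21.207621·59 = 524.268981
residual = y − ŷ = 614.22 − 524.268981 = 89.951019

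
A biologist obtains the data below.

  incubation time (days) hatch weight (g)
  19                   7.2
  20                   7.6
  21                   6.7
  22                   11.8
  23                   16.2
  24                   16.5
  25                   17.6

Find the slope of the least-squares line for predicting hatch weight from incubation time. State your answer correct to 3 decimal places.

n = 7, Σx = 154, Σy = 83.6, Σxy = 1897.7, Σx² = 3416
Sxx = Σx² − (Σx)²/n = 3416 − 3388 = 28
Sxy = Σxy − (Σx)(Σy)/n = 1897.7 − 1839.2 = 58.5
b = Sxy/Sxx = 58.5/28 = 2.089286

2.089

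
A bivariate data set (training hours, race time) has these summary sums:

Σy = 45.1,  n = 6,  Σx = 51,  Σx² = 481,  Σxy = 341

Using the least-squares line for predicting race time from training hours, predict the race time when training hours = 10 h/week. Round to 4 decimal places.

Sxx = Σx² − (Σx)²/n = 481 − 433.5 = 47.5
Sxy = Σxy − (Σx)(Σy)/n = 341 − 383.35 = -42.35
b = Sxy/Sxx = -42.35/47.5 = -0.891579
a = ȳ − b·x̄ = 7.516667 − (-0.891579)·8.5 = 15.095088
ŷ(10) = a + b·10 = 15.095088 + (-0.891579)·10 = 6.179298

6.1793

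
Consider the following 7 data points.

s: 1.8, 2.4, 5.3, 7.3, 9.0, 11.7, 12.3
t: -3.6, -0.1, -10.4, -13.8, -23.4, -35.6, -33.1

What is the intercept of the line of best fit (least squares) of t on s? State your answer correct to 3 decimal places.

n = 7, Σx = 49.8, Σy = -120, Σxy = -1196.83, Σx² = 459.56
Sxx = Σx² − (Σx)²/n = 459.56 − 354.291429 = 105.268571
Sxy = Σxy − (Σx)(Σy)/n = -1196.83 − (-853.714286) = -343.115714
b = Sxy/Sxx = -343.115714/105.268571 = -3.259432
a = ȳ − b·x̄ = -17.142857 − (-3.259432)·7.114286 = 6.045671

6.046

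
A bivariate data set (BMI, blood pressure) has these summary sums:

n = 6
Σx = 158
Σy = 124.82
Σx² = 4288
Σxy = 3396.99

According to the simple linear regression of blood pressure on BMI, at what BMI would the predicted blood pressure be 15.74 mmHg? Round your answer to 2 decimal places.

Sxx = Σx² − (Σx)²/n = 4288 − 4160.666667 = 127.333333
Sxy = Σxy − (Σx)(Σy)/n = 3396.99 − 3286.926667 = 110.063333
b = Sxy/Sxx = 110.063333/127.333333 = 0.864372
a = ȳ − b·x̄ = 20.803333 − 0.864372·26.333333 = -1.958455
Set a + b·x = 15.74: x = (15.74 − (-1.958455)) / 0.864372 = 20.475514

20.48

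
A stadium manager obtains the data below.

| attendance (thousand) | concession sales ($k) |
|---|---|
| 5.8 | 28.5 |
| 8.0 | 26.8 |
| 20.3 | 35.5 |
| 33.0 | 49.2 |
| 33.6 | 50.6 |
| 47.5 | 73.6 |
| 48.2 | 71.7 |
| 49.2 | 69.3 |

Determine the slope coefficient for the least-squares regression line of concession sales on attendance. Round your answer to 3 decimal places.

1.072

n = 8, Σx = 245.6, Σy = 405.2, Σxy = 14785.61, Σx² = 9727.82
Sxx = Σx² − (Σx)²/n = 9727.82 − 7539.92 = 2187.9
Sxy = Σxy − (Σx)(Σy)/n = 14785.61 − 12439.64 = 2345.97
b = Sxy/Sxx = 2345.97/2187.9 = 1.072247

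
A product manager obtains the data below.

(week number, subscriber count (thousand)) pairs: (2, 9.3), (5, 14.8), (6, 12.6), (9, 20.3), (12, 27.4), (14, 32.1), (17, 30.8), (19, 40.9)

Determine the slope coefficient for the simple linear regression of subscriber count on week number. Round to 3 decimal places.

1.786

n = 8, Σx = 84, Σy = 188.2, Σxy = 2429.8, Σx² = 1136
Sxx = Σx² − (Σx)²/n = 1136 − 882 = 254
Sxy = Σxy − (Σx)(Σy)/n = 2429.8 − 1976.1 = 453.7
b = Sxy/Sxx = 453.7/254 = 1.786220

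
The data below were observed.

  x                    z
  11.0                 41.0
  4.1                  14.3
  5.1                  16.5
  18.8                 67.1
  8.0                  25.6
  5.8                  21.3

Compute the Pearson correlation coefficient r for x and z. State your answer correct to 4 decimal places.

n = 6, Σx = 52.8, Σy = 185.8, Σxy = 2183.6, Σx² = 614.9, Σy² = 7769.2
Sxx = Σx² − (Σx)²/n = 614.9 − 464.64 = 150.26
Sxy = Σxy − (Σx)(Σy)/n = 2183.6 − 1635.04 = 548.56
Syy = Σy² − (Σy)²/n = 7769.2 − 5753.606667 = 2015.593333
r = Sxy/√(Sxx·Syy) = 548.56/√(302863.054267) = 548.56/550.329950 = 0.996784

0.9968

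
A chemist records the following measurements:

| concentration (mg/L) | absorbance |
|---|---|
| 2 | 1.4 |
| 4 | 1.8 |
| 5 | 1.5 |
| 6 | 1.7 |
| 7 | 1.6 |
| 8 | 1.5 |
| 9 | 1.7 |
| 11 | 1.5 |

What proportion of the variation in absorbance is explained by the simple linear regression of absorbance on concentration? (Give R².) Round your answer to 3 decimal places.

n = 8, Σx = 52, Σy = 12.7, Σxy = 82.7, Σx² = 396, Σy² = 20.29
Sxx = Σx² − (Σx)²/n = 396 − 338 = 58
Sxy = Σxy − (Σx)(Σy)/n = 82.7 − 82.55 = 0.15
Syy = Σy² − (Σy)²/n = 20.29 − 20.16125 = 0.12875
R² = Sxy²/(Sxx·Syy) = (0.15)²/(58·0.12875) = 0.003013

0.003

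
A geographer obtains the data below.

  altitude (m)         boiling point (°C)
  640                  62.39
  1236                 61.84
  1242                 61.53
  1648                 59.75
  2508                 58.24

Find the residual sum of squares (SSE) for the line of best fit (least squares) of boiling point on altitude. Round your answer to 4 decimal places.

n = 5, Σx = 7274, Σy = 303.75, Σxy = 437318.02, Σx² = 12485828, Σy² = 18464.5987
Sxx = Σx² − (Σx)²/n = 12485828 − 10582215.2 = 1903612.8
Sxy = Σxy − (Σx)(Σy)/n = 437318.02 − 441895.5 = -4577.48
Syy = Σy² − (Σy)²/n = 18464.5987 − 18452.8125 = 11.7862
b = Sxy/Sxx = -4577.48/1903612.8 = -0.002405
SSE = Syy − b·Sxy = 11.7862 − (-0.002405)·(-4577.48) = 0.779065

0.7791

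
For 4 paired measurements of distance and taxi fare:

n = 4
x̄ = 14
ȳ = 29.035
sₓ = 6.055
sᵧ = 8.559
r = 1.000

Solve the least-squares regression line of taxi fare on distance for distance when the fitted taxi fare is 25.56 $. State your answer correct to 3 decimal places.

11.542

b = r · sᵧ/sₓ = 1 · 8.559/6.055 = 1.413543
a = ȳ − b·x̄ = 29.035 − 1.413543·14 = 9.245405
Set a + b·x = 25.56: x = (25.56 − 9.245405) / 1.413543 = 11.541637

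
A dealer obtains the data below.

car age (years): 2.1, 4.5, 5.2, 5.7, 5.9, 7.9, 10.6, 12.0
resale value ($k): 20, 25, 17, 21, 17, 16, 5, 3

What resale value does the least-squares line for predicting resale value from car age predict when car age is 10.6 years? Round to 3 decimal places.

7.365

n = 8, Σx = 53.9, Σy = 124, Σxy = 678.3, Σx² = 437.77
Sxx = Σx² − (Σx)²/n = 437.77 − 363.15125 = 74.61875
Sxy = Σxy − (Σx)(Σy)/n = 678.3 − 835.45 = -157.15
b = Sxy/Sxx = -157.15/74.61875 = -2.106039
a = ȳ − b·x̄ = 15.5 − (-2.106039)·6.7375 = 29.689438
ŷ(10.6) = a + b·10.6 = 29.689438 + (-2.106039)·10.6 = 7.365424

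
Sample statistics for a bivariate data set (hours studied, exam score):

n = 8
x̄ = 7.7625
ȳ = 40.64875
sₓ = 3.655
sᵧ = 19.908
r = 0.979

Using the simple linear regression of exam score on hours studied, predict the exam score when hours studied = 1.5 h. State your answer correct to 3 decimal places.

7.255

b = r · sᵧ/sₓ = 0.979 · 19.908/3.655 = 5.332403
a = ȳ − b·x̄ = 40.64875 − 5.332403·7.7625 = -0.744026
ŷ(1.5) = a + b·1.5 = -0.744026 + 5.332403·1.5 = 7.254578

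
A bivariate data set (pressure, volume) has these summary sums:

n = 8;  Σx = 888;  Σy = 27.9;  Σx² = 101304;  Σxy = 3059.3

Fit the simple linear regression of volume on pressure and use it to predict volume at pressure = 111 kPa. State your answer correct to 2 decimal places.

Sxx = Σx² − (Σx)²/n = 101304 − 98568 = 2736
Sxy = Σxy − (Σx)(Σy)/n = 3059.3 − 3096.9 = -37.6
b = Sxy/Sxx = -37.6/2736 = -0.013743
a = ȳ − b·x̄ = 3.4875 − (-0.013743)·111 = 5.012939
ŷ(111) = a + b·111 = 5.012939 + (-0.013743)·111 = 3.4875

3.49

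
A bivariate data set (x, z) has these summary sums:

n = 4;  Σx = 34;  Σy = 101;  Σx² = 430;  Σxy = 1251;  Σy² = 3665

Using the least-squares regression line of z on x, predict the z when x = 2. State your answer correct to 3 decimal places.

Sxx = Σx² − (Σx)²/n = 430 − 289 = 141
Sxy = Σxy − (Σx)(Σy)/n = 1251 − 858.5 = 392.5
b = Sxy/Sxx = 392.5/141 = 2.783688
a = ȳ − b·x̄ = 25.25 − 2.783688·8.5 = 1.588652
ŷ(2) = a + b·2 = 1.588652 + 2.783688·2 = 7.156028

7.156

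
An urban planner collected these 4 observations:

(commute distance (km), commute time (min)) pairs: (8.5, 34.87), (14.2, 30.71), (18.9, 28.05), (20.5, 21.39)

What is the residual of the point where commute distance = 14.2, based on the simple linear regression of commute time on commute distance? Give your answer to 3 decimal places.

n = 4, Σx = 62.1, Σy = 115.02, Σxy = 1701.117, Σx² = 1051.35
Sxx = Σx² − (Σx)²/n = 1051.35 − 964.1025 = 87.2475
Sxy = Σxy − (Σx)(Σy)/n = 1701.117 − 1785.6855 = -84.5685
b = Sxy/Sxx = -84.5685/87.2475 = -0.969294
a = ȳ − b·x̄ = 28.755 − (-0.969294)·15.525 = 43.803293
ŷ(14.2) = 43.803293 + (-0.969294)·14.2 = 30.039315
residual = y − ŷ = 30.71 − 30.039315 = 0.670685

0.671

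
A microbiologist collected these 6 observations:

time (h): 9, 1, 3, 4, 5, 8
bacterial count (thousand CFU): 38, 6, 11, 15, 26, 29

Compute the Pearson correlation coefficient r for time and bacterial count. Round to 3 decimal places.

n = 6, Σx = 30, Σy = 125, Σxy = 803, Σx² = 196, Σy² = 3343
Sxx = Σx² − (Σx)²/n = 196 − 150 = 46
Sxy = Σxy − (Σx)(Σy)/n = 803 − 625 = 178
Syy = Σy² − (Σy)²/n = 3343 − 2604.166667 = 738.833333
r = Sxy/√(Sxx·Syy) = 178/√(33986.333333) = 178/184.353826 = 0.965535

0.966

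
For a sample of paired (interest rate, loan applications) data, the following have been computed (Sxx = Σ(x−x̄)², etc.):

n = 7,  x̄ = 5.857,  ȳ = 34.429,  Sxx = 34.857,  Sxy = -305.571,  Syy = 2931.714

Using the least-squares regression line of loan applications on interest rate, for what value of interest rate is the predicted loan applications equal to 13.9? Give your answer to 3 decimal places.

b = Sxy/Sxx = -305.571/34.857 = -8.766417
a = ȳ − b·x̄ = 34.429 − (-8.766417)·5.857 = 85.773905
Set a + b·x = 13.9: x = (13.9 − 85.773905) / (-8.766417) = 8.198778

8.199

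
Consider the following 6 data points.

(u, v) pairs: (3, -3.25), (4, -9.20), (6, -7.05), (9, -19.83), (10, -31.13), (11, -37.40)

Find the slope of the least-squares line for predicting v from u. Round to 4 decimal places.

n = 6, Σx = 43, Σy = -107.86, Σxy = -990.02, Σx² = 363
Sxx = Σx² − (Σx)²/n = 363 − 308.166667 = 54.833333
Sxy = Σxy − (Σx)(Σy)/n = -990.02 − (-772.996667) = -217.023333
b = Sxy/Sxx = -217.023333/54.833333 = -3.957872

-3.9579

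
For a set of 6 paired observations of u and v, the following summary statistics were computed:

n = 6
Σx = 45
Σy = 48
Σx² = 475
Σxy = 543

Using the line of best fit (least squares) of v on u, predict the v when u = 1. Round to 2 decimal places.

Sxx = Σx² − (Σx)²/n = 475 − 337.5 = 137.5
Sxy = Σxy − (Σx)(Σy)/n = 543 − 360 = 183
b = Sxy/Sxx = 183/137.5 = 1.330909
a = ȳ − b·x̄ = 8 − 1.330909·7.5 = -1.981818
ŷ(1) = a + b·1 = -1.981818 + 1.330909·1 = -0.650909

-0.65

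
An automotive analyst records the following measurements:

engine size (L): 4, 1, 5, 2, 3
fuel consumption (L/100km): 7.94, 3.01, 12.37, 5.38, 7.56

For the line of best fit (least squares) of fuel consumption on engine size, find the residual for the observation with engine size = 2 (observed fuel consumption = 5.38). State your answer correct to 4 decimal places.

n = 5, Σx = 15, Σy = 36.26, Σxy = 130.06, Σx² = 55
Sxx = Σx² − (Σx)²/n = 55 − 45 = 10
Sxy = Σxy − (Σx)(Σy)/n = 130.06 − 108.78 = 21.28
b = Sxy/Sxx = 21.28/10 = 2.128
a = ȳ − b·x̄ = 7.252 − 2.128·3 = 0.868
ŷ(2) = 0.868 + 2.128·2 = 5.124
residual = y − ŷ = 5.38 − 5.124 = 0.256

0.2560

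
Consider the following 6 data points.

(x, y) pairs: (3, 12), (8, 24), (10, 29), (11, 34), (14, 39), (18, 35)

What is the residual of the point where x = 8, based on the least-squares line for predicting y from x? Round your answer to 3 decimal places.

-0.312

n = 6, Σx = 64, Σy = 173, Σxy = 2068, Σx² = 814
Sxx = Σx² − (Σx)²/n = 814 − 682.666667 = 131.333333
Sxy = Σxy − (Σx)(Σy)/n = 2068 − 1845.333333 = 222.666667
b = Sxy/Sxx = 222.666667/131.333333 = 1.695431
a = ȳ − b·x̄ = 28.833333 − 1.695431·10.666667 = 10.748731
ŷ(8) = 10.748731 + 1.695431·8 = 24.312183
residual = y − ŷ = 24 − 24.312183 = -0.312183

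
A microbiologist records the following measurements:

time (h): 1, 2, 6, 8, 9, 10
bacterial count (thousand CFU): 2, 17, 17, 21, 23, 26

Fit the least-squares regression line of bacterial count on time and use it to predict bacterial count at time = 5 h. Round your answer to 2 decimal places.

n = 6, Σx = 36, Σy = 106, Σxy = 773, Σx² = 286
Sxx = Σx² − (Σx)²/n = 286 − 216 = 70
Sxy = Σxy − (Σx)(Σy)/n = 773 − 636 = 137
b = Sxy/Sxx = 137/70 = 1.957143
a = ȳ − b·x̄ = 17.666667 − 1.957143·6 = 5.923810
ŷ(5) = a + b·5 = 5.923810 + 1.957143·5 = 15.709524

15.71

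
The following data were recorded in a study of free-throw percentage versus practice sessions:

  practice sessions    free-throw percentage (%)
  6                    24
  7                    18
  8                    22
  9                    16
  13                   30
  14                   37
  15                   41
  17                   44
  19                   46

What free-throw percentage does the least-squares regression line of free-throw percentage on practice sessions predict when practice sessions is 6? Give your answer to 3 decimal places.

17.130

n = 9, Σx = 108, Σy = 278, Σxy = 3735, Σx² = 1470
Sxx = Σx² − (Σx)²/n = 1470 − 1296 = 174
Sxy = Σxy − (Σx)(Σy)/n = 3735 − 3336 = 399
b = Sxy/Sxx = 399/174 = 2.293103
a = ȳ − b·x̄ = 30.888889 − 2.293103·12 = 3.371648
ŷ(6) = a + b·6 = 3.371648 + 2.293103·6 = 17.130268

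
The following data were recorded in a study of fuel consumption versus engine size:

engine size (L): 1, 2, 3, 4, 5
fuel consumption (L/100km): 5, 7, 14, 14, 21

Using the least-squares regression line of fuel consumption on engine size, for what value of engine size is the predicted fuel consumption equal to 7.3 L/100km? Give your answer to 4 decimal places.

1.7436

n = 5, Σx = 15, Σy = 61, Σxy = 222, Σx² = 55
Sxx = Σx² − (Σx)²/n = 55 − 45 = 10
Sxy = Σxy − (Σx)(Σy)/n = 222 − 183 = 39
b = Sxy/Sxx = 39/10 = 3.9
a = ȳ − b·x̄ = 12.2 − 3.9·3 = 0.5
Set a + b·x = 7.3: x = (7.3 − 0.5) / 3.9 = 1.743590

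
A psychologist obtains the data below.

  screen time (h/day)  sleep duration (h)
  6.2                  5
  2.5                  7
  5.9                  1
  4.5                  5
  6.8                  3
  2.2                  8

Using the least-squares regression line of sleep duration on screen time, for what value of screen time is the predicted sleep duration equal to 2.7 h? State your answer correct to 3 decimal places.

n = 6, Σx = 28.1, Σy = 29, Σxy = 114.9, Σx² = 150.83
Sxx = Σx² − (Σx)²/n = 150.83 − 131.601667 = 19.228333
Sxy = Σxy − (Σx)(Σy)/n = 114.9 − 135.816667 = -20.916667
b = Sxy/Sxx = -20.916667/19.228333 = -1.087804
a = ȳ − b·x̄ = 4.833333 − (-1.087804)·4.683333 = 9.927884
Set a + b·x = 2.7: x = (2.7 − 9.927884) / (-1.087804) = 6.644470

6.644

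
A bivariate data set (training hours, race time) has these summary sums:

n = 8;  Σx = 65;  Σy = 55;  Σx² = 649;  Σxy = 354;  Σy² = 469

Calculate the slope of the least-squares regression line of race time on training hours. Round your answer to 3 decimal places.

Sxx = Σx² − (Σx)²/n = 649 − 528.125 = 120.875
Sxy = Σxy − (Σx)(Σy)/n = 354 − 446.875 = -92.875
b = Sxy/Sxx = -92.875/120.875 = -0.768356

-0.768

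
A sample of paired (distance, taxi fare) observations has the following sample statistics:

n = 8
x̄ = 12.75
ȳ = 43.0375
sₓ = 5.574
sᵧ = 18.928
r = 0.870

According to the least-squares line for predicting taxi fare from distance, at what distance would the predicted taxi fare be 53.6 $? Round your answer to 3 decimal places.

b = r · sᵧ/sₓ = 0.87 · 18.928/5.574 = 2.954316
a = ȳ − b·x̄ = 43.0375 − 2.954316·12.75 = 5.369965
Set a + b·x = 53.6: x = (53.6 − 5.369965) / 2.954316 = 16.325277

16.325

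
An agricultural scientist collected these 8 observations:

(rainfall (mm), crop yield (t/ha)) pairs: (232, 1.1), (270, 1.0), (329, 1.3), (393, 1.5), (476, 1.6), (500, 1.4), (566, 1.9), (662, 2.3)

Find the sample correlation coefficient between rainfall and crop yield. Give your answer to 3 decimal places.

n = 8, Σx = 3428, Σy = 12.1, Σxy = 5602, Σx² = 1624590, Σy² = 19.57
Sxx = Σx² − (Σx)²/n = 1624590 − 1468898 = 155692
Sxy = Σxy − (Σx)(Σy)/n = 5602 − 5184.85 = 417.15
Syy = Σy² − (Σy)²/n = 19.57 − 18.30125 = 1.26875
r = Sxy/√(Sxx·Syy) = 417.15/√(197534.225) = 417.15/444.448225 = 0.938580

0.939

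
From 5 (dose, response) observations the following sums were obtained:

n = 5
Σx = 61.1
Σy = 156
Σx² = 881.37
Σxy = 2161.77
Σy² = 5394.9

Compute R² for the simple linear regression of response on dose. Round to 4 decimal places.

0.9178

Sxx = Σx² − (Σx)²/n = 881.37 − 746.642 = 134.728
Sxy = Σxy − (Σx)(Σy)/n = 2161.77 − 1906.32 = 255.45
Syy = Σy² − (Σy)²/n = 5394.9 − 4867.2 = 527.7
R² = Sxy²/(Sxx·Syy) = (255.45)²/(134.728·527.7) = 0.917840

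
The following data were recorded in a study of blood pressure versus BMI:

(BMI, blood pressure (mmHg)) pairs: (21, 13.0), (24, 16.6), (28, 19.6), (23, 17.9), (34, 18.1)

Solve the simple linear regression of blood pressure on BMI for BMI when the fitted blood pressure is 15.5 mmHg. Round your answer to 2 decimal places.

n = 5, Σx = 130, Σy = 85.2, Σxy = 2247.3, Σx² = 3486
Sxx = Σx² − (Σx)²/n = 3486 − 3380 = 106
Sxy = Σxy − (Σx)(Σy)/n = 2247.3 − 2215.2 = 32.1
b = Sxy/Sxx = 32.1/106 = 0.302830
a = ȳ − b·x̄ = 17.04 − 0.302830·26 = 9.166415
Set a + b·x = 15.5: x = (15.5 − 9.166415) / 0.302830 = 20.914642

20.91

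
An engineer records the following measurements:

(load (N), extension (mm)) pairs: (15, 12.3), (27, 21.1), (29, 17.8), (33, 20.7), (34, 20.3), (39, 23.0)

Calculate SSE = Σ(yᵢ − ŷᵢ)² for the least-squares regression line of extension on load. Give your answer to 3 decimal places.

11.436

n = 6, Σx = 177, Σy = 115.2, Σxy = 3540.7, Σx² = 5561, Σy² = 2282.92
Sxx = Σx² − (Σx)²/n = 5561 − 5221.5 = 339.5
Sxy = Σxy − (Σx)(Σy)/n = 3540.7 − 3398.4 = 142.3
Syy = Σy² − (Σy)²/n = 2282.92 − 2211.84 = 71.08
b = Sxy/Sxx = 142.3/339.5 = 0.419146
SSE = Syy − b·Sxy = 71.08 − 0.419146·142.3 = 11.435552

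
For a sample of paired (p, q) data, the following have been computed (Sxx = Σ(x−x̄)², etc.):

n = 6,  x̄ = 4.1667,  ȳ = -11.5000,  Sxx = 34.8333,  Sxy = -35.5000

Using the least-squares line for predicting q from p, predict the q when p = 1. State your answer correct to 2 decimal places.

-8.27

b = Sxy/Sxx = -35.5/34.8333 = -1.019140
a = ȳ − b·x̄ = -11.5 − (-1.019140)·4.1667 = -7.253550
ŷ(1) = a + b·1 = -7.253550 + (-1.019140)·1 = -8.272690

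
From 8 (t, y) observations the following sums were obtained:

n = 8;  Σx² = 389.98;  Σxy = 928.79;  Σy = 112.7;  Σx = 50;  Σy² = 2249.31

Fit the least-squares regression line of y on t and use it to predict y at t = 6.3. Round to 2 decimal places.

Sxx = Σx² − (Σx)²/n = 389.98 − 312.5 = 77.48
Sxy = Σxy − (Σx)(Σy)/n = 928.79 − 704.375 = 224.415
b = Sxy/Sxx = 224.415/77.48 = 2.896425
a = ȳ − b·x̄ = 14.0875 − 2.896425·6.25 = -4.015156
ŷ(6.3) = a + b·6.3 = -4.015156 + 2.896425·6.3 = 14.232321

14.23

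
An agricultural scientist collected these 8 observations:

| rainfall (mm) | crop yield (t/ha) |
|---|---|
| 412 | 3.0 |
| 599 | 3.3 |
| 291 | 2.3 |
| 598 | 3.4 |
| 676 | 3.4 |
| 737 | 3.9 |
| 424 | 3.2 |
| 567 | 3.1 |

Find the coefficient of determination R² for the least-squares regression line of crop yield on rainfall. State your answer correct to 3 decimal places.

n = 8, Σx = 4304, Σy = 25.6, Σxy = 14202.4, Σx² = 2472240, Σy² = 83.36
Sxx = Σx² − (Σx)²/n = 2472240 − 2315552 = 156688
Sxy = Σxy − (Σx)(Σy)/n = 14202.4 − 13772.8 = 429.6
Syy = Σy² − (Σy)²/n = 83.36 − 81.92 = 1.44
R² = Sxy²/(Sxx·Syy) = (429.6)²/(156688·1.44) = 0.817957

0.818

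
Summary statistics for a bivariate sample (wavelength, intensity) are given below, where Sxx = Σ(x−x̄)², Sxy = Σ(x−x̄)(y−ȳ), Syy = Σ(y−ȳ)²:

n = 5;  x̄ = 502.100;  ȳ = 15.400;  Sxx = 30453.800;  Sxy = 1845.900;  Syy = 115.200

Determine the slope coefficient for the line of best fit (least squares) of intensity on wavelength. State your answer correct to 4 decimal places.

b = Sxy/Sxx = 1845.9/30453.8 = 0.060613

0.0606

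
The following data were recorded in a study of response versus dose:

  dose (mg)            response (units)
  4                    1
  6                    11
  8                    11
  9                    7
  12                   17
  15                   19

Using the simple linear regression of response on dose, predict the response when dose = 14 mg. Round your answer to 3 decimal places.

n = 6, Σx = 54, Σy = 66, Σxy = 710, Σx² = 566
Sxx = Σx² − (Σx)²/n = 566 − 486 = 80
Sxy = Σxy − (Σx)(Σy)/n = 710 − 594 = 116
b = Sxy/Sxx = 116/80 = 1.45
a = ȳ − b·x̄ = 11 − 1.45·9 = -2.05
ŷ(14) = a + b·14 = -2.05 + 1.45·14 = 18.25

18.250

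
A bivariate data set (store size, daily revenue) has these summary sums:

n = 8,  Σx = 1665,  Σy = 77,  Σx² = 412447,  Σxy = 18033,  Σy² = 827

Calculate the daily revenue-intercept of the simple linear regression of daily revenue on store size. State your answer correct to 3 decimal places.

3.287

Sxx = Σx² − (Σx)²/n = 412447 − 346528.125 = 65918.875
Sxy = Σxy − (Σx)(Σy)/n = 18033 − 16025.625 = 2007.375
b = Sxy/Sxx = 2007.375/65918.875 = 0.030452
a = ȳ − b·x̄ = 9.625 − 0.030452·208.125 = 3.287135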